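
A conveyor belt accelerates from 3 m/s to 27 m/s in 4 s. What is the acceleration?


Given: initial velocity v0 = 3 m/s, final velocity v = 27 m/s, time t = 4 s
Using a = (v - v0) / t
a = (27 - 3) / 4
a = 24 / 4
a = 6 m/s^2

6 m/s^2


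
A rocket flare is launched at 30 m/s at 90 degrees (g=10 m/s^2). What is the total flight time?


Given: v0 = 30 m/s, theta = 90 deg, g = 10 m/s^2
sin(90) = 1
Using T = 2*v0*sin(theta) / g
T = 2*30*1 / 10
T = 60 / 10
T = 6 s

6 s


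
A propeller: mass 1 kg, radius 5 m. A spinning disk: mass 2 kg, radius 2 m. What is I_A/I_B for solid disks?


Given: M1=1 kg, R1=5 m, M2=2 kg, R2=2 m
For a disk: I = (1/2)*M*R^2, so I_A/I_B = (M1*R1^2)/(M2*R2^2)
M1*R1^2 = 1*25 = 25
M2*R2^2 = 2*4 = 8
I_A/I_B = 25/8 = 25/8

25/8


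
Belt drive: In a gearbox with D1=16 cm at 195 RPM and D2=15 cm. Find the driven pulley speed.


Given: D1 = 16 cm, w1 = 195 RPM, D2 = 15 cm
Using D1*w1 = D2*w2
w2 = D1*w1 / D2
w2 = 16*195 / 15
w2 = 3120 / 15
w2 = 208 RPM

208 RPM


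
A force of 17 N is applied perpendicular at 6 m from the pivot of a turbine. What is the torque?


Given: F = 17 N, r = 6 m, angle = 90 deg (perpendicular)
Using tau = F * r * sin(90)
sin(90) = 1
tau = 17 * 6 * 1
tau = 102 Nm

102 Nm


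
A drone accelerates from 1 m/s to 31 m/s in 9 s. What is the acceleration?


Given: initial velocity v0 = 1 m/s, final velocity v = 31 m/s, time t = 9 s
Using a = (v - v0) / t
a = (31 - 1) / 9
a = 30 / 9
a = 10/3 m/s^2

10/3 m/s^2


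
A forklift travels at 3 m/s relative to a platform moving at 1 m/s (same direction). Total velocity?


Given: object velocity = 3 m/s, platform velocity = 1 m/s (same direction)
Using classical velocity addition: v_total = v_object + v_platform
v_total = 3 + 1
v_total = 4 m/s

4 m/s


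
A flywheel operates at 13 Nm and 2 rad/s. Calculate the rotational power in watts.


Given: tau = 13 Nm, omega = 2 rad/s
Using P = tau * omega
P = 13 * 2
P = 26 W

26 W


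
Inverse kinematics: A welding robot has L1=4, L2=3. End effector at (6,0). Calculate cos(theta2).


Given: L1 = 4, L2 = 3, target (x, y) = (6, 0)
Using cos(theta2) = (x^2 + y^2 - L1^2 - L2^2) / (2*L1*L2)
x^2 + y^2 = 6^2 + 0 = 36
L1^2 + L2^2 = 16 + 9 = 25
Numerator = 36 - 25 = 11
Denominator = 2*4*3 = 24
cos(theta2) = 11/24 = 11/24

11/24


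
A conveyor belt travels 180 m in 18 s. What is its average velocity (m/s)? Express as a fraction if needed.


Given: distance d = 180 m, time t = 18 s
Using v = d / t
v = 180 / 18
v = 10 m/s

10 m/s


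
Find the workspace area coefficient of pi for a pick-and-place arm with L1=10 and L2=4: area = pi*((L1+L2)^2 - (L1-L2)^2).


Given: L1 = 10, L2 = 4
(L1+L2)^2 = (14)^2 = 196
(L1-L2)^2 = (6)^2 = 36
Difference = 196 - 36 = 160
This equals 4*L1*L2 = 4*10*4 = 160
Workspace area = 160*pi

160


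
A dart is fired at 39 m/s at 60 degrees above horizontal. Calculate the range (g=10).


Given: v0 = 39 m/s, theta = 60 deg, g = 10 m/s^2
sin(2*60) = sin(120) = sqrt(3)/2
Using R = v0^2 * sin(2*theta) / g
R = 39^2 * (sqrt(3)/2) / 10
R = 1521 * sqrt(3) / 20
R = 1521/20*sqrt(3) m

1521/20*sqrt(3) m


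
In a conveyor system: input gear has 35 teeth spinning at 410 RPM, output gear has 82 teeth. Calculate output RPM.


Given: N1 = 35 teeth, w1 = 410 RPM, N2 = 82 teeth
Using N1*w1 = N2*w2
w2 = N1*w1 / N2
w2 = 35*410 / 82
w2 = 14350 / 82
w2 = 175 RPM

175 RPM


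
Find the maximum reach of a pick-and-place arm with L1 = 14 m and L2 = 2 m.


Given: L1 = 14 m, L2 = 2 m
For a 2-link planar arm, max reach = L1 + L2 (fully extended)
Max reach = 14 + 2
Max reach = 16 m

16 m


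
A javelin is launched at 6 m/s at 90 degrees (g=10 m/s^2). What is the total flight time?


Given: v0 = 6 m/s, theta = 90 deg, g = 10 m/s^2
sin(90) = 1
Using T = 2*v0*sin(theta) / g
T = 2*6*1 / 10
T = 12 / 10
T = 6/5 s

6/5 s


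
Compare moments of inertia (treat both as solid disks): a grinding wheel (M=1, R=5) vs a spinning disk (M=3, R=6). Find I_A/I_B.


Given: M1=1 kg, R1=5 m, M2=3 kg, R2=6 m
For a disk: I = (1/2)*M*R^2, so I_A/I_B = (M1*R1^2)/(M2*R2^2)
M1*R1^2 = 1*25 = 25
M2*R2^2 = 3*36 = 108
I_A/I_B = 25/108 = 25/108

25/108


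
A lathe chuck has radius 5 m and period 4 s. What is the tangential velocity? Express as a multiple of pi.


Given: radius r = 5 m, period T = 4 s
Using v = 2*pi*r / T
v = 2*pi*5 / 4
v = 10*pi / 4
v = 5/2*pi m/s

5/2*pi m/s


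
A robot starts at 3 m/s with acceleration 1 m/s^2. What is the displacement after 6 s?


Given: v0 = 3 m/s, a = 1 m/s^2, t = 6 s
Using s = v0*t + (1/2)*a*t^2
s = 3*6 + (1/2)*1*6^2
s = 18 + (1/2)*36
s = 18 + 18
s = 36

36 m


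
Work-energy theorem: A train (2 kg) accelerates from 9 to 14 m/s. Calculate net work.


Given: m = 2 kg, v0 = 9 m/s, v = 14 m/s
Using W = (1/2)*m*(v^2 - v0^2)
v^2 = 14^2 = 196
v0^2 = 9^2 = 81
v^2 - v0^2 = 196 - 81 = 115
W = (1/2)*2*115 = 115 J

115 J


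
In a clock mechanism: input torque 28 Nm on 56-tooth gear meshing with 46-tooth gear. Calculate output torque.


Given: N1 = 56, N2 = 46, T1 = 28 Nm
Using T2/T1 = N2/N1
T2 = T1 * N2 / N1
T2 = 28 * 46 / 56
T2 = 1288 / 56
T2 = 23 Nm

23 Nm


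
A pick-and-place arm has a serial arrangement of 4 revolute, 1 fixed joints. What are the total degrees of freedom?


Given: serial robot with 4 revolute, 1 fixed joints
DOF contribution per joint type: revolute=1, prismatic=1, spherical=3, fixed=0
DOF = 4*1 + 1*0
DOF = 4

4


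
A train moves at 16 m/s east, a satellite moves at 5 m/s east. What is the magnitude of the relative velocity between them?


Given: v_A = 16 m/s east, v_B = 5 m/s east
Both move in the same direction; relative speed = |v_A - v_B|
|16 - 5| = |11|
= 11 m/s

11 m/s


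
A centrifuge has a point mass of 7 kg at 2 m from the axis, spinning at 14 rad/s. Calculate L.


Given: m = 7 kg, r = 2 m, omega = 14 rad/s
For a point mass: I = m*r^2
I = 7*2^2 = 7*4 = 28
L = I*omega = 28*14
L = 392 kg*m^2/s

392 kg*m^2/s


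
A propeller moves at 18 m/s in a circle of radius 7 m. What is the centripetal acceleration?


Given: v = 18 m/s, r = 7 m
Using a_c = v^2 / r
a_c = 18^2 / 7
a_c = 324 / 7
a_c = 324/7 m/s^2

324/7 m/s^2


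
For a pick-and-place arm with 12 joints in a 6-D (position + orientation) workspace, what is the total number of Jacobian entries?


Given: task space dimension = 6, joints = 12
Jacobian is a 6 x 12 matrix
Total entries = rows * columns
Total = 6 * 12
Total = 72

72


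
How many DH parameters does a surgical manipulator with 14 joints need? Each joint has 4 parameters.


Given: 14 joints, 4 DH parameters per joint (d, theta, a, alpha)
Total DH parameters = number_of_joints * 4
Total = 14 * 4
Total = 56

56


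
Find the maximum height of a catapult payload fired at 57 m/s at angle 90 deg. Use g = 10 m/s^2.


Given: v0 = 57 m/s, theta = 90 deg, g = 10 m/s^2
sin^2(90) = 1
Using H = v0^2 * sin^2(theta) / (2*g)
H = 57^2 * 1 / (2*10)
H = 3249 * 1 / 20
H = 3249 / 20
H = 3249/20 m

3249/20 m


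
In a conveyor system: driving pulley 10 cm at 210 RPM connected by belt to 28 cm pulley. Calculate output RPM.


Given: D1 = 10 cm, w1 = 210 RPM, D2 = 28 cm
Using D1*w1 = D2*w2
w2 = D1*w1 / D2
w2 = 10*210 / 28
w2 = 2100 / 28
w2 = 75 RPM

75 RPM


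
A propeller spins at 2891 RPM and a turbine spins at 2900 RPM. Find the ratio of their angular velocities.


Given: RPM_A = 2891, RPM_B = 2900
omega = 2*pi*RPM/60, so omega_A/omega_B = RPM_A / RPM_B
omega_A/omega_B = 2891 / 2900
omega_A/omega_B = 2891/2900

2891/2900


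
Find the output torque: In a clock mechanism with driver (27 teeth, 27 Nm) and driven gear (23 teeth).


Given: N1 = 27, N2 = 23, T1 = 27 Nm
Using T2/T1 = N2/N1
T2 = T1 * N2 / N1
T2 = 27 * 23 / 27
T2 = 621 / 27
T2 = 23 Nm

23 Nm


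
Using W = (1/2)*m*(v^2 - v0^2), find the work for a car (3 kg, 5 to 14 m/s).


Given: m = 3 kg, v0 = 5 m/s, v = 14 m/s
Using W = (1/2)*m*(v^2 - v0^2)
v^2 = 14^2 = 196
v0^2 = 5^2 = 25
v^2 - v0^2 = 196 - 25 = 171
W = (1/2)*3*171 = 513/2 J

513/2 J


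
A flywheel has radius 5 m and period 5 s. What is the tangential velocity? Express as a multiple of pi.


Given: radius r = 5 m, period T = 5 s
Using v = 2*pi*r / T
v = 2*pi*5 / 5
v = 10*pi / 5
v = 2*pi m/s

2*pi m/s


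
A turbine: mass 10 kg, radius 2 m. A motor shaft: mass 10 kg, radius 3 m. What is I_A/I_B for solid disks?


Given: M1=10 kg, R1=2 m, M2=10 kg, R2=3 m
For a disk: I = (1/2)*M*R^2, so I_A/I_B = (M1*R1^2)/(M2*R2^2)
M1*R1^2 = 10*4 = 40
M2*R2^2 = 10*9 = 90
I_A/I_B = 40/90 = 4/9

4/9


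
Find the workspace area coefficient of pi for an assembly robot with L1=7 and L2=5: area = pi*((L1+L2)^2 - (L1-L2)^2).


Given: L1 = 7, L2 = 5
(L1+L2)^2 = (12)^2 = 144
(L1-L2)^2 = (2)^2 = 4
Difference = 144 - 4 = 140
This equals 4*L1*L2 = 4*7*5 = 140
Workspace area = 140*pi

140


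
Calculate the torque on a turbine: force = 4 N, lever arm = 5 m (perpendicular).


Given: F = 4 N, r = 5 m, angle = 90 deg (perpendicular)
Using tau = F * r * sin(90)
sin(90) = 1
tau = 4 * 5 * 1
tau = 20 Nm

20 Nm


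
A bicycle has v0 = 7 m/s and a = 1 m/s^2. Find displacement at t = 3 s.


Given: v0 = 7 m/s, a = 1 m/s^2, t = 3 s
Using s = v0*t + (1/2)*a*t^2
s = 7*3 + (1/2)*1*3^2
s = 21 + (1/2)*9
s = 21 + 9/2
s = 51/2

51/2 m


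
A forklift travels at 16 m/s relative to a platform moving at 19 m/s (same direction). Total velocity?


Given: object velocity = 16 m/s, platform velocity = 19 m/s (same direction)
Using classical velocity addition: v_total = v_object + v_platform
v_total = 16 + 19
v_total = 35 m/s

35 m/s


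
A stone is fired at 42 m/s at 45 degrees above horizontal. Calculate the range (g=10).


Given: v0 = 42 m/s, theta = 45 deg, g = 10 m/s^2
sin(2*45) = sin(90) = 1
Using R = v0^2 * sin(2*theta) / g
R = 42^2 * 1 / 10
R = 1764 / 10
R = 882/5 m

882/5 m


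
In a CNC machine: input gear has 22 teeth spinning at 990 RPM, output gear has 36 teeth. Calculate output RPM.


Given: N1 = 22 teeth, w1 = 990 RPM, N2 = 36 teeth
Using N1*w1 = N2*w2
w2 = N1*w1 / N2
w2 = 22*990 / 36
w2 = 21780 / 36
w2 = 605 RPM

605 RPM


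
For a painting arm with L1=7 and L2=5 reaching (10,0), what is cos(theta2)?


Given: L1 = 7, L2 = 5, target (x, y) = (10, 0)
Using cos(theta2) = (x^2 + y^2 - L1^2 - L2^2) / (2*L1*L2)
x^2 + y^2 = 10^2 + 0 = 100
L1^2 + L2^2 = 49 + 25 = 74
Numerator = 100 - 74 = 26
Denominator = 2*7*5 = 70
cos(theta2) = 26/70 = 13/35

13/35


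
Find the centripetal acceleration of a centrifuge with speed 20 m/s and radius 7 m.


Given: v = 20 m/s, r = 7 m
Using a_c = v^2 / r
a_c = 20^2 / 7
a_c = 400 / 7
a_c = 400/7 m/s^2

400/7 m/s^2


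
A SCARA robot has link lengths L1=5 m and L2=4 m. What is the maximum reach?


Given: L1 = 5 m, L2 = 4 m
For a 2-link planar arm, max reach = L1 + L2 (fully extended)
Max reach = 5 + 4
Max reach = 9 m

9 m


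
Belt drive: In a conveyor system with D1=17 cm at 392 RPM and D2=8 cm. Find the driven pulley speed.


Given: D1 = 17 cm, w1 = 392 RPM, D2 = 8 cm
Using D1*w1 = D2*w2
w2 = D1*w1 / D2
w2 = 17*392 / 8
w2 = 6664 / 8
w2 = 833 RPM

833 RPM


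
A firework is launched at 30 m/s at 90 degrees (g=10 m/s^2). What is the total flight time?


Given: v0 = 30 m/s, theta = 90 deg, g = 10 m/s^2
sin(90) = 1
Using T = 2*v0*sin(theta) / g
T = 2*30*1 / 10
T = 60 / 10
T = 6 s

6 s


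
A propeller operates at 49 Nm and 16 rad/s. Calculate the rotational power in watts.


Given: tau = 49 Nm, omega = 16 rad/s
Using P = tau * omega
P = 49 * 16
P = 784 W

784 W


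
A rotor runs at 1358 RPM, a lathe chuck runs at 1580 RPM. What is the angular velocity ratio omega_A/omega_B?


Given: RPM_A = 1358, RPM_B = 1580
omega = 2*pi*RPM/60, so omega_A/omega_B = RPM_A / RPM_B
omega_A/omega_B = 1358 / 1580
omega_A/omega_B = 679/790

679/790


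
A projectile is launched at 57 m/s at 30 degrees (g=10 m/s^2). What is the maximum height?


Given: v0 = 57 m/s, theta = 30 deg, g = 10 m/s^2
sin^2(30) = 1/4
Using H = v0^2 * sin^2(theta) / (2*g)
H = 57^2 * 1/4 / (2*10)
H = 3249 * 1/4 / 20
H = 3249/4 / 20
H = 3249/80 m

3249/80 m


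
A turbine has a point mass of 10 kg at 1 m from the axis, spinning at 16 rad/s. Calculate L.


Given: m = 10 kg, r = 1 m, omega = 16 rad/s
For a point mass: I = m*r^2
I = 10*1^2 = 10*1 = 10
L = I*omega = 10*16
L = 160 kg*m^2/s

160 kg*m^2/s


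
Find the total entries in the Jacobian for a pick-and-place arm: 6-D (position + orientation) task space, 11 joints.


Given: task space dimension = 6, joints = 11
Jacobian is a 6 x 11 matrix
Total entries = rows * columns
Total = 6 * 11
Total = 66

66


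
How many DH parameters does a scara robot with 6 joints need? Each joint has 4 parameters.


Given: 6 joints, 4 DH parameters per joint (d, theta, a, alpha)
Total DH parameters = number_of_joints * 4
Total = 6 * 4
Total = 24

24


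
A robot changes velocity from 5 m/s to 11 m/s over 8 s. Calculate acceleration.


Given: initial velocity v0 = 5 m/s, final velocity v = 11 m/s, time t = 8 s
Using a = (v - v0) / t
a = (11 - 5) / 8
a = 6 / 8
a = 3/4 m/s^2

3/4 m/s^2


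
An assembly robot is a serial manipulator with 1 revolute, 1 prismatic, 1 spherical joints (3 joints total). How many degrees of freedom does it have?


Given: serial robot with 1 revolute, 1 prismatic, 1 spherical joints
DOF contribution per joint type: revolute=1, prismatic=1, spherical=3, fixed=0
DOF = 1*1 + 1*1 + 1*3
DOF = 5

5


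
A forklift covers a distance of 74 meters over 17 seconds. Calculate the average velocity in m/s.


Given: distance d = 74 m, time t = 17 s
Using v = d / t
v = 74 / 17
v = 74/17 m/s

74/17 m/s


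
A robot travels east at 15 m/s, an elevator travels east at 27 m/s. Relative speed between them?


Given: v_A = 15 m/s east, v_B = 27 m/s east
Both move in the same direction; relative speed = |v_A - v_B|
|15 - 27| = |-12|
= 12 m/s

12 m/s


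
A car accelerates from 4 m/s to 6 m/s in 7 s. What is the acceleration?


Given: initial velocity v0 = 4 m/s, final velocity v = 6 m/s, time t = 7 s
Using a = (v - v0) / t
a = (6 - 4) / 7
a = 2 / 7
a = 2/7 m/s^2

2/7 m/s^2


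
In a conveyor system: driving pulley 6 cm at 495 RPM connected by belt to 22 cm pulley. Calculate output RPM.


Given: D1 = 6 cm, w1 = 495 RPM, D2 = 22 cm
Using D1*w1 = D2*w2
w2 = D1*w1 / D2
w2 = 6*495 / 22
w2 = 2970 / 22
w2 = 135 RPM

135 RPM


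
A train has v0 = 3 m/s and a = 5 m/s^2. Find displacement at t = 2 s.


Given: v0 = 3 m/s, a = 5 m/s^2, t = 2 s
Using s = v0*t + (1/2)*a*t^2
s = 3*2 + (1/2)*5*2^2
s = 6 + (1/2)*20
s = 6 + 10
s = 16

16 m


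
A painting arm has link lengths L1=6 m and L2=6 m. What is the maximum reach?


Given: L1 = 6 m, L2 = 6 m
For a 2-link planar arm, max reach = L1 + L2 (fully extended)
Max reach = 6 + 6
Max reach = 12 m

12 m


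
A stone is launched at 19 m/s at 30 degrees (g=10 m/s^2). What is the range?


Given: v0 = 19 m/s, theta = 30 deg, g = 10 m/s^2
sin(2*30) = sin(60) = sqrt(3)/2
Using R = v0^2 * sin(2*theta) / g
R = 19^2 * (sqrt(3)/2) / 10
R = 361 * sqrt(3) / 20
R = 361/20*sqrt(3) m

361/20*sqrt(3) m


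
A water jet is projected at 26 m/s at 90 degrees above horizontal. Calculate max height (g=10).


Given: v0 = 26 m/s, theta = 90 deg, g = 10 m/s^2
sin^2(90) = 1
Using H = v0^2 * sin^2(theta) / (2*g)
H = 26^2 * 1 / (2*10)
H = 676 * 1 / 20
H = 676 / 20
H = 169/5 m

169/5 m


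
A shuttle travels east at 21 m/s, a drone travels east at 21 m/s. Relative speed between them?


Given: v_A = 21 m/s east, v_B = 21 m/s east
Both move in the same direction; relative speed = |v_A - v_B|
|21 - 21| = |0|
= 0 m/s

0 m/s


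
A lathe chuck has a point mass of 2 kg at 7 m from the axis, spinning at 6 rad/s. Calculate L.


Given: m = 2 kg, r = 7 m, omega = 6 rad/s
For a point mass: I = m*r^2
I = 2*7^2 = 2*49 = 98
L = I*omega = 98*6
L = 588 kg*m^2/s

588 kg*m^2/s


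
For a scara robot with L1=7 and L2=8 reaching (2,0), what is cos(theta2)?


Given: L1 = 7, L2 = 8, target (x, y) = (2, 0)
Using cos(theta2) = (x^2 + y^2 - L1^2 - L2^2) / (2*L1*L2)
x^2 + y^2 = 2^2 + 0 = 4
L1^2 + L2^2 = 49 + 64 = 113
Numerator = 4 - 113 = -109
Denominator = 2*7*8 = 112
cos(theta2) = -109/112 = -109/112

-109/112


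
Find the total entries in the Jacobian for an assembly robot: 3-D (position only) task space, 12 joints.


Given: task space dimension = 3, joints = 12
Jacobian is a 3 x 12 matrix
Total entries = rows * columns
Total = 3 * 12
Total = 36

36


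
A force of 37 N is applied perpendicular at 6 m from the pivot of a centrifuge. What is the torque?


Given: F = 37 N, r = 6 m, angle = 90 deg (perpendicular)
Using tau = F * r * sin(90)
sin(90) = 1
tau = 37 * 6 * 1
tau = 222 Nm

222 Nm


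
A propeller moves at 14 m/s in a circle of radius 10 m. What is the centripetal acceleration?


Given: v = 14 m/s, r = 10 m
Using a_c = v^2 / r
a_c = 14^2 / 10
a_c = 196 / 10
a_c = 98/5 m/s^2

98/5 m/s^2


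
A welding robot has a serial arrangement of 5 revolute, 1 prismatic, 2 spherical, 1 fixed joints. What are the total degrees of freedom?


Given: serial robot with 5 revolute, 1 prismatic, 2 spherical, 1 fixed joints
DOF contribution per joint type: revolute=1, prismatic=1, spherical=3, fixed=0
DOF = 5*1 + 1*1 + 2*3 + 1*0
DOF = 12

12


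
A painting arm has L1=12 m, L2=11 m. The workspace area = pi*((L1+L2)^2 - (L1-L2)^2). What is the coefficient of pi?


Given: L1 = 12, L2 = 11
(L1+L2)^2 = (23)^2 = 529
(L1-L2)^2 = (1)^2 = 1
Difference = 529 - 1 = 528
This equals 4*L1*L2 = 4*12*11 = 528
Workspace area = 528*pi

528


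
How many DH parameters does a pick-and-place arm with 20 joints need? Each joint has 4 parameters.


Given: 20 joints, 4 DH parameters per joint (d, theta, a, alpha)
Total DH parameters = number_of_joints * 4
Total = 20 * 4
Total = 80

80


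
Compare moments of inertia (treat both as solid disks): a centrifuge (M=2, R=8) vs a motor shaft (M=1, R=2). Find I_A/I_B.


Given: M1=2 kg, R1=8 m, M2=1 kg, R2=2 m
For a disk: I = (1/2)*M*R^2, so I_A/I_B = (M1*R1^2)/(M2*R2^2)
M1*R1^2 = 2*64 = 128
M2*R2^2 = 1*4 = 4
I_A/I_B = 128/4 = 32

32


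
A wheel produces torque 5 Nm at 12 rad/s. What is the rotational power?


Given: tau = 5 Nm, omega = 12 rad/s
Using P = tau * omega
P = 5 * 12
P = 60 W

60 W


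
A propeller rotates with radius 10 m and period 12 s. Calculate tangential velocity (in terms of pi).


Given: radius r = 10 m, period T = 12 s
Using v = 2*pi*r / T
v = 2*pi*10 / 12
v = 20*pi / 12
v = 5/3*pi m/s

5/3*pi m/s


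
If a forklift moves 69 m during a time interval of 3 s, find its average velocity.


Given: distance d = 69 m, time t = 3 s
Using v = d / t
v = 69 / 3
v = 23 m/s

23 m/s


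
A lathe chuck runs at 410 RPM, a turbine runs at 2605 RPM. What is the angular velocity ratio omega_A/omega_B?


Given: RPM_A = 410, RPM_B = 2605
omega = 2*pi*RPM/60, so omega_A/omega_B = RPM_A / RPM_B
omega_A/omega_B = 410 / 2605
omega_A/omega_B = 82/521

82/521


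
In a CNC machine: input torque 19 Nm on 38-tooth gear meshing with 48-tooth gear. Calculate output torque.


Given: N1 = 38, N2 = 48, T1 = 19 Nm
Using T2/T1 = N2/N1
T2 = T1 * N2 / N1
T2 = 19 * 48 / 38
T2 = 912 / 38
T2 = 24 Nm

24 Nm


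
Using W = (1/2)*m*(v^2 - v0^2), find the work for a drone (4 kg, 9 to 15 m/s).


Given: m = 4 kg, v0 = 9 m/s, v = 15 m/s
Using W = (1/2)*m*(v^2 - v0^2)
v^2 = 15^2 = 225
v0^2 = 9^2 = 81
v^2 - v0^2 = 225 - 81 = 144
W = (1/2)*4*144 = 288 J

288 J


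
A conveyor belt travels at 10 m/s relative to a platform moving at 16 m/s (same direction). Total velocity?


Given: object velocity = 10 m/s, platform velocity = 16 m/s (same direction)
Using classical velocity addition: v_total = v_object + v_platform
v_total = 10 + 16
v_total = 26 m/s

26 m/s


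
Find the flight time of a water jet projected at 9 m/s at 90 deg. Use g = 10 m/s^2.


Given: v0 = 9 m/s, theta = 90 deg, g = 10 m/s^2
sin(90) = 1
Using T = 2*v0*sin(theta) / g
T = 2*9*1 / 10
T = 18 / 10
T = 9/5 s

9/5 s


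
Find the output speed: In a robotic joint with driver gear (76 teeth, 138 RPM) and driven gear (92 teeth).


Given: N1 = 76 teeth, w1 = 138 RPM, N2 = 92 teeth
Using N1*w1 = N2*w2
w2 = N1*w1 / N2
w2 = 76*138 / 92
w2 = 10488 / 92
w2 = 114 RPM

114 RPM


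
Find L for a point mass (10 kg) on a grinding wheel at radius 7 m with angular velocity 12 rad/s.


Given: m = 10 kg, r = 7 m, omega = 12 rad/s
For a point mass: I = m*r^2
I = 10*7^2 = 10*49 = 490
L = I*omega = 490*12
L = 5880 kg*m^2/s

5880 kg*m^2/s


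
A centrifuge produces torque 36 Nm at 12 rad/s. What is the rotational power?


Given: tau = 36 Nm, omega = 12 rad/s
Using P = tau * omega
P = 36 * 12
P = 432 W

432 W


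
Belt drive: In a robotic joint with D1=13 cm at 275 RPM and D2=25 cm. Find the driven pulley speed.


Given: D1 = 13 cm, w1 = 275 RPM, D2 = 25 cm
Using D1*w1 = D2*w2
w2 = D1*w1 / D2
w2 = 13*275 / 25
w2 = 3575 / 25
w2 = 143 RPM

143 RPM


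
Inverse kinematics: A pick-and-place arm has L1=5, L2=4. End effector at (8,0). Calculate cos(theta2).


Given: L1 = 5, L2 = 4, target (x, y) = (8, 0)
Using cos(theta2) = (x^2 + y^2 - L1^2 - L2^2) / (2*L1*L2)
x^2 + y^2 = 8^2 + 0 = 64
L1^2 + L2^2 = 25 + 16 = 41
Numerator = 64 - 41 = 23
Denominator = 2*5*4 = 40
cos(theta2) = 23/40 = 23/40

23/40


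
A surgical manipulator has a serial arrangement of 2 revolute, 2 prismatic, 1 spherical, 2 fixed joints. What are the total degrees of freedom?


Given: serial robot with 2 revolute, 2 prismatic, 1 spherical, 2 fixed joints
DOF contribution per joint type: revolute=1, prismatic=1, spherical=3, fixed=0
DOF = 2*1 + 2*1 + 1*3 + 2*0
DOF = 7

7


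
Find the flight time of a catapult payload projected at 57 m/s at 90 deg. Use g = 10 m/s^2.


Given: v0 = 57 m/s, theta = 90 deg, g = 10 m/s^2
sin(90) = 1
Using T = 2*v0*sin(theta) / g
T = 2*57*1 / 10
T = 114 / 10
T = 57/5 s

57/5 s


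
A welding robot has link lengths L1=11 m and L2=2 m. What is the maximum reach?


Given: L1 = 11 m, L2 = 2 m
For a 2-link planar arm, max reach = L1 + L2 (fully extended)
Max reach = 11 + 2
Max reach = 13 m

13 m


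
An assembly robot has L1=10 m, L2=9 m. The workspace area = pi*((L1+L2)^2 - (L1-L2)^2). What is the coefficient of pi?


Given: L1 = 10, L2 = 9
(L1+L2)^2 = (19)^2 = 361
(L1-L2)^2 = (1)^2 = 1
Difference = 361 - 1 = 360
This equals 4*L1*L2 = 4*10*9 = 360
Workspace area = 360*pi

360


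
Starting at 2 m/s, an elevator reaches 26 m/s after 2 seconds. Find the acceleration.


Given: initial velocity v0 = 2 m/s, final velocity v = 26 m/s, time t = 2 s
Using a = (v - v0) / t
a = (26 - 2) / 2
a = 24 / 2
a = 12 m/s^2

12 m/s^2


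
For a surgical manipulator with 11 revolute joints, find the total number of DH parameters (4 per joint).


Given: 11 joints, 4 DH parameters per joint (d, theta, a, alpha)
Total DH parameters = number_of_joints * 4
Total = 11 * 4
Total = 44

44


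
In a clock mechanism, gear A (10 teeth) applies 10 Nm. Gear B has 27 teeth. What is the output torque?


Given: N1 = 10, N2 = 27, T1 = 10 Nm
Using T2/T1 = N2/N1
T2 = T1 * N2 / N1
T2 = 10 * 27 / 10
T2 = 270 / 10
T2 = 27 Nm

27 Nm


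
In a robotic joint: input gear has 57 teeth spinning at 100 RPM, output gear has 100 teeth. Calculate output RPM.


Given: N1 = 57 teeth, w1 = 100 RPM, N2 = 100 teeth
Using N1*w1 = N2*w2
w2 = N1*w1 / N2
w2 = 57*100 / 100
w2 = 5700 / 100
w2 = 57 RPM

57 RPM


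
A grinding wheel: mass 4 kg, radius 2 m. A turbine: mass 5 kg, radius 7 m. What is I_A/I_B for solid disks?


Given: M1=4 kg, R1=2 m, M2=5 kg, R2=7 m
For a disk: I = (1/2)*M*R^2, so I_A/I_B = (M1*R1^2)/(M2*R2^2)
M1*R1^2 = 4*4 = 16
M2*R2^2 = 5*49 = 245
I_A/I_B = 16/245 = 16/245

16/245


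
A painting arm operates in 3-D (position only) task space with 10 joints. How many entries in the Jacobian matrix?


Given: task space dimension = 3, joints = 10
Jacobian is a 3 x 10 matrix
Total entries = rows * columns
Total = 3 * 10
Total = 30

30


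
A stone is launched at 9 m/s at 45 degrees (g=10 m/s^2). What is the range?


Given: v0 = 9 m/s, theta = 45 deg, g = 10 m/s^2
sin(2*45) = sin(90) = 1
Using R = v0^2 * sin(2*theta) / g
R = 9^2 * 1 / 10
R = 81 / 10
R = 81/10 m

81/10 m


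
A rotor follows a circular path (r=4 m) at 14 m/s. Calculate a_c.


Given: v = 14 m/s, r = 4 m
Using a_c = v^2 / r
a_c = 14^2 / 4
a_c = 196 / 4
a_c = 49 m/s^2

49 m/s^2


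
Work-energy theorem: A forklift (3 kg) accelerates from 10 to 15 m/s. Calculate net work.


Given: m = 3 kg, v0 = 10 m/s, v = 15 m/s
Using W = (1/2)*m*(v^2 - v0^2)
v^2 = 15^2 = 225
v0^2 = 10^2 = 100
v^2 - v0^2 = 225 - 100 = 125
W = (1/2)*3*125 = 375/2 J

375/2 J


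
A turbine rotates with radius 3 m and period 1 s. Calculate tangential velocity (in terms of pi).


Given: radius r = 3 m, period T = 1 s
Using v = 2*pi*r / T
v = 2*pi*3 / 1
v = 6*pi / 1
v = 6*pi m/s

6*pi m/s


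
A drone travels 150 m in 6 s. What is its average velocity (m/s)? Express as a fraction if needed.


Given: distance d = 150 m, time t = 6 s
Using v = d / t
v = 150 / 6
v = 25 m/s

25 m/s


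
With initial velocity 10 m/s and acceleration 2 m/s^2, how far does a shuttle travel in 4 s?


Given: v0 = 10 m/s, a = 2 m/s^2, t = 4 s
Using s = v0*t + (1/2)*a*t^2
s = 10*4 + (1/2)*2*4^2
s = 40 + (1/2)*32
s = 40 + 16
s = 56

56 m


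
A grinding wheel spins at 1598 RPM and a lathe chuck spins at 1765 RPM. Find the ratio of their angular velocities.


Given: RPM_A = 1598, RPM_B = 1765
omega = 2*pi*RPM/60, so omega_A/omega_B = RPM_A / RPM_B
omega_A/omega_B = 1598 / 1765
omega_A/omega_B = 1598/1765

1598/1765


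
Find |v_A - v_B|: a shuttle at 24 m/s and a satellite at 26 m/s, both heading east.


Given: v_A = 24 m/s east, v_B = 26 m/s east
Both move in the same direction; relative speed = |v_A - v_B|
|24 - 26| = |-2|
= 2 m/s

2 m/s


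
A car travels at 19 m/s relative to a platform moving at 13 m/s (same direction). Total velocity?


Given: object velocity = 19 m/s, platform velocity = 13 m/s (same direction)
Using classical velocity addition: v_total = v_object + v_platform
v_total = 19 + 13
v_total = 32 m/s

32 m/s


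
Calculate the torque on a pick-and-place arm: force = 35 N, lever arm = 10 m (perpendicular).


Given: F = 35 N, r = 10 m, angle = 90 deg (perpendicular)
Using tau = F * r * sin(90)
sin(90) = 1
tau = 35 * 10 * 1
tau = 350 Nm

350 Nm


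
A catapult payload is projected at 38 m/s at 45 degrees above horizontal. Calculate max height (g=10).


Given: v0 = 38 m/s, theta = 45 deg, g = 10 m/s^2
sin^2(45) = 1/2
Using H = v0^2 * sin^2(theta) / (2*g)
H = 38^2 * 1/2 / (2*10)
H = 1444 * 1/2 / 20
H = 722 / 20
H = 361/10 m

361/10 m


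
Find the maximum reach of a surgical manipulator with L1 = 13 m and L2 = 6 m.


Given: L1 = 13 m, L2 = 6 m
For a 2-link planar arm, max reach = L1 + L2 (fully extended)
Max reach = 13 + 6
Max reach = 19 m

19 m


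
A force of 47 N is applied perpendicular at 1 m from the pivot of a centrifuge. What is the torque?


Given: F = 47 N, r = 1 m, angle = 90 deg (perpendicular)
Using tau = F * r * sin(90)
sin(90) = 1
tau = 47 * 1 * 1
tau = 47 Nm

47 Nm


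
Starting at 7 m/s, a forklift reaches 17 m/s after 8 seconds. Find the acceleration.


Given: initial velocity v0 = 7 m/s, final velocity v = 17 m/s, time t = 8 s
Using a = (v - v0) / t
a = (17 - 7) / 8
a = 10 / 8
a = 5/4 m/s^2

5/4 m/s^2


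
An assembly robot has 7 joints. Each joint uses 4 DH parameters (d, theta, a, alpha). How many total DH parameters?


Given: 7 joints, 4 DH parameters per joint (d, theta, a, alpha)
Total DH parameters = number_of_joints * 4
Total = 7 * 4
Total = 28

28


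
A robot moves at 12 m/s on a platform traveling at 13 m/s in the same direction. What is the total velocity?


Given: object velocity = 12 m/s, platform velocity = 13 m/s (same direction)
Using classical velocity addition: v_total = v_object + v_platform
v_total = 12 + 13
v_total = 25 m/s

25 m/s


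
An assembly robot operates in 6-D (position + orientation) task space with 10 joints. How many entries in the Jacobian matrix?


Given: task space dimension = 6, joints = 10
Jacobian is a 6 x 10 matrix
Total entries = rows * columns
Total = 6 * 10
Total = 60

60


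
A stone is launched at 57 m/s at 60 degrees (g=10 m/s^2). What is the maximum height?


Given: v0 = 57 m/s, theta = 60 deg, g = 10 m/s^2
sin^2(60) = 3/4
Using H = v0^2 * sin^2(theta) / (2*g)
H = 57^2 * 3/4 / (2*10)
H = 3249 * 3/4 / 20
H = 9747/4 / 20
H = 9747/80 m

9747/80 m


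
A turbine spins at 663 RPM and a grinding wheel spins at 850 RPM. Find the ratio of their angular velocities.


Given: RPM_A = 663, RPM_B = 850
omega = 2*pi*RPM/60, so omega_A/omega_B = RPM_A / RPM_B
omega_A/omega_B = 663 / 850
omega_A/omega_B = 39/50

39/50


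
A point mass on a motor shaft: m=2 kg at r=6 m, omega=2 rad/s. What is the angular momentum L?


Given: m = 2 kg, r = 6 m, omega = 2 rad/s
For a point mass: I = m*r^2
I = 2*6^2 = 2*36 = 72
L = I*omega = 72*2
L = 144 kg*m^2/s

144 kg*m^2/s


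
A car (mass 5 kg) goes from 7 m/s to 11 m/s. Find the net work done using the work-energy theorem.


Given: m = 5 kg, v0 = 7 m/s, v = 11 m/s
Using W = (1/2)*m*(v^2 - v0^2)
v^2 = 11^2 = 121
v0^2 = 7^2 = 49
v^2 - v0^2 = 121 - 49 = 72
W = (1/2)*5*72 = 180 J

180 J


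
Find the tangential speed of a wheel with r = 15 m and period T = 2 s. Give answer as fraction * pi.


Given: radius r = 15 m, period T = 2 s
Using v = 2*pi*r / T
v = 2*pi*15 / 2
v = 30*pi / 2
v = 15*pi m/s

15*pi m/s


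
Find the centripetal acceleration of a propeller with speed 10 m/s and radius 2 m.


Given: v = 10 m/s, r = 2 m
Using a_c = v^2 / r
a_c = 10^2 / 2
a_c = 100 / 2
a_c = 50 m/s^2

50 m/s^2


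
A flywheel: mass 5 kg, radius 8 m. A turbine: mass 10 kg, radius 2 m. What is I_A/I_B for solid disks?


Given: M1=5 kg, R1=8 m, M2=10 kg, R2=2 m
For a disk: I = (1/2)*M*R^2, so I_A/I_B = (M1*R1^2)/(M2*R2^2)
M1*R1^2 = 5*64 = 320
M2*R2^2 = 10*4 = 40
I_A/I_B = 320/40 = 8

8


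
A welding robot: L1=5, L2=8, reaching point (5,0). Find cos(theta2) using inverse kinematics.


Given: L1 = 5, L2 = 8, target (x, y) = (5, 0)
Using cos(theta2) = (x^2 + y^2 - L1^2 - L2^2) / (2*L1*L2)
x^2 + y^2 = 5^2 + 0 = 25
L1^2 + L2^2 = 25 + 64 = 89
Numerator = 25 - 89 = -64
Denominator = 2*5*8 = 80
cos(theta2) = -64/80 = -4/5

-4/5


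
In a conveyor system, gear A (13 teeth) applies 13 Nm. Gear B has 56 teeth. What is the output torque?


Given: N1 = 13, N2 = 56, T1 = 13 Nm
Using T2/T1 = N2/N1
T2 = T1 * N2 / N1
T2 = 13 * 56 / 13
T2 = 728 / 13
T2 = 56 Nm

56 Nm


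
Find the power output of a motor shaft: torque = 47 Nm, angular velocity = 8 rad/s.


Given: tau = 47 Nm, omega = 8 rad/s
Using P = tau * omega
P = 47 * 8
P = 376 W

376 W


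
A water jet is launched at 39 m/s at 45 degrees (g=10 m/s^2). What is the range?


Given: v0 = 39 m/s, theta = 45 deg, g = 10 m/s^2
sin(2*45) = sin(90) = 1
Using R = v0^2 * sin(2*theta) / g
R = 39^2 * 1 / 10
R = 1521 / 10
R = 1521/10 m

1521/10 m


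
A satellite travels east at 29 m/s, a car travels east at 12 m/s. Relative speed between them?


Given: v_A = 29 m/s east, v_B = 12 m/s east
Both move in the same direction; relative speed = |v_A - v_B|
|29 - 12| = |17|
= 17 m/s

17 m/s


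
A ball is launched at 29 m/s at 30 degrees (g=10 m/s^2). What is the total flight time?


Given: v0 = 29 m/s, theta = 30 deg, g = 10 m/s^2
sin(30) = 1/2
Using T = 2*v0*sin(theta) / g
T = 2*29*1/2 / 10
T = 29 / 10
T = 29/10 s

29/10 s


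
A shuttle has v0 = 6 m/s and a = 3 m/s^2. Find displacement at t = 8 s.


Given: v0 = 6 m/s, a = 3 m/s^2, t = 8 s
Using s = v0*t + (1/2)*a*t^2
s = 6*8 + (1/2)*3*8^2
s = 48 + (1/2)*192
s = 48 + 96
s = 144

144 m


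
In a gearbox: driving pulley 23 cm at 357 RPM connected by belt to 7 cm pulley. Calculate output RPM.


Given: D1 = 23 cm, w1 = 357 RPM, D2 = 7 cm
Using D1*w1 = D2*w2
w2 = D1*w1 / D2
w2 = 23*357 / 7
w2 = 8211 / 7
w2 = 1173 RPM

1173 RPM


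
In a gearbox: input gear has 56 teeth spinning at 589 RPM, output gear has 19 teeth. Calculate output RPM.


Given: N1 = 56 teeth, w1 = 589 RPM, N2 = 19 teeth
Using N1*w1 = N2*w2
w2 = N1*w1 / N2
w2 = 56*589 / 19
w2 = 32984 / 19
w2 = 1736 RPM

1736 RPM


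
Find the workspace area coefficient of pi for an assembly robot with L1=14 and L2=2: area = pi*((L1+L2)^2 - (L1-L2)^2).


Given: L1 = 14, L2 = 2
(L1+L2)^2 = (16)^2 = 256
(L1-L2)^2 = (12)^2 = 144
Difference = 256 - 144 = 112
This equals 4*L1*L2 = 4*14*2 = 112
Workspace area = 112*pi

112


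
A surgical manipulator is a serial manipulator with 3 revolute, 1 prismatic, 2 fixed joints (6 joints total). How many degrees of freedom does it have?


Given: serial robot with 3 revolute, 1 prismatic, 2 fixed joints
DOF contribution per joint type: revolute=1, prismatic=1, spherical=3, fixed=0
DOF = 3*1 + 1*1 + 2*0
DOF = 4

4


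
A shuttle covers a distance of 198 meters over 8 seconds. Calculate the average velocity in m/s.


Given: distance d = 198 m, time t = 8 s
Using v = d / t
v = 198 / 8
v = 99/4 m/s

99/4 m/s


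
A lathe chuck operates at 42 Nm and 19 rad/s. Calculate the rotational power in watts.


Given: tau = 42 Nm, omega = 19 rad/s
Using P = tau * omega
P = 42 * 19
P = 798 W

798 W


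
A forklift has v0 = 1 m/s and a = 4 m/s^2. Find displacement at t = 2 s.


Given: v0 = 1 m/s, a = 4 m/s^2, t = 2 s
Using s = v0*t + (1/2)*a*t^2
s = 1*2 + (1/2)*4*2^2
s = 2 + (1/2)*16
s = 2 + 8
s = 10

10 m


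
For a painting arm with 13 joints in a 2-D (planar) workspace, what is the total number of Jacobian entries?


Given: task space dimension = 2, joints = 13
Jacobian is a 2 x 13 matrix
Total entries = rows * columns
Total = 2 * 13
Total = 26

26


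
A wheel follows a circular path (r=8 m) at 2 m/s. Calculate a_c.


Given: v = 2 m/s, r = 8 m
Using a_c = v^2 / r
a_c = 2^2 / 8
a_c = 4 / 8
a_c = 1/2 m/s^2

1/2 m/s^2


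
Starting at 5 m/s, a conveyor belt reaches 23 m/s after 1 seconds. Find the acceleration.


Given: initial velocity v0 = 5 m/s, final velocity v = 23 m/s, time t = 1 s
Using a = (v - v0) / t
a = (23 - 5) / 1
a = 18 / 1
a = 18 m/s^2

18 m/s^2


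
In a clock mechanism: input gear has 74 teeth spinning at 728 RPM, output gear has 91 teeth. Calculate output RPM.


Given: N1 = 74 teeth, w1 = 728 RPM, N2 = 91 teeth
Using N1*w1 = N2*w2
w2 = N1*w1 / N2
w2 = 74*728 / 91
w2 = 53872 / 91
w2 = 592 RPM

592 RPM


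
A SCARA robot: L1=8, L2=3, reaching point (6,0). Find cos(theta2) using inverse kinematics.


Given: L1 = 8, L2 = 3, target (x, y) = (6, 0)
Using cos(theta2) = (x^2 + y^2 - L1^2 - L2^2) / (2*L1*L2)
x^2 + y^2 = 6^2 + 0 = 36
L1^2 + L2^2 = 64 + 9 = 73
Numerator = 36 - 73 = -37
Denominator = 2*8*3 = 48
cos(theta2) = -37/48 = -37/48

-37/48


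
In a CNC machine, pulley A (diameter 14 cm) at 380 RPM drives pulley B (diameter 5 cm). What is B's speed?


Given: D1 = 14 cm, w1 = 380 RPM, D2 = 5 cm
Using D1*w1 = D2*w2
w2 = D1*w1 / D2
w2 = 14*380 / 5
w2 = 5320 / 5
w2 = 1064 RPM

1064 RPM


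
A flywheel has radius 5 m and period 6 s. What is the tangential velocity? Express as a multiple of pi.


Given: radius r = 5 m, period T = 6 s
Using v = 2*pi*r / T
v = 2*pi*5 / 6
v = 10*pi / 6
v = 5/3*pi m/s

5/3*pi m/s


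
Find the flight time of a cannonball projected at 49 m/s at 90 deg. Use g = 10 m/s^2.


Given: v0 = 49 m/s, theta = 90 deg, g = 10 m/s^2
sin(90) = 1
Using T = 2*v0*sin(theta) / g
T = 2*49*1 / 10
T = 98 / 10
T = 49/5 s

49/5 s


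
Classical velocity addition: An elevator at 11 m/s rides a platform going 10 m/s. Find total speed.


Given: object velocity = 11 m/s, platform velocity = 10 m/s (same direction)
Using classical velocity addition: v_total = v_object + v_platform
v_total = 11 + 10
v_total = 21 m/s

21 m/s


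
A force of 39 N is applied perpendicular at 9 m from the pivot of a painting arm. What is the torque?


Given: F = 39 N, r = 9 m, angle = 90 deg (perpendicular)
Using tau = F * r * sin(90)
sin(90) = 1
tau = 39 * 9 * 1
tau = 351 Nm

351 Nm


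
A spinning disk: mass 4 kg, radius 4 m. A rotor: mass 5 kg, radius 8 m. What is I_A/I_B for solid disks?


Given: M1=4 kg, R1=4 m, M2=5 kg, R2=8 m
For a disk: I = (1/2)*M*R^2, so I_A/I_B = (M1*R1^2)/(M2*R2^2)
M1*R1^2 = 4*16 = 64
M2*R2^2 = 5*64 = 320
I_A/I_B = 64/320 = 1/5

1/5


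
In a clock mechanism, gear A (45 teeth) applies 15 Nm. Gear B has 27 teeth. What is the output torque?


Given: N1 = 45, N2 = 27, T1 = 15 Nm
Using T2/T1 = N2/N1
T2 = T1 * N2 / N1
T2 = 15 * 27 / 45
T2 = 405 / 45
T2 = 9 Nm

9 Nm


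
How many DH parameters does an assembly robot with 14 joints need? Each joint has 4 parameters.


Given: 14 joints, 4 DH parameters per joint (d, theta, a, alpha)
Total DH parameters = number_of_joints * 4
Total = 14 * 4
Total = 56

56


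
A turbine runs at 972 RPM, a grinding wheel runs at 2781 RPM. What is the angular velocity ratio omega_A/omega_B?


Given: RPM_A = 972, RPM_B = 2781
omega = 2*pi*RPM/60, so omega_A/omega_B = RPM_A / RPM_B
omega_A/omega_B = 972 / 2781
omega_A/omega_B = 36/103

36/103


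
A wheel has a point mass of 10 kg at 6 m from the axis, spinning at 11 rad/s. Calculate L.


Given: m = 10 kg, r = 6 m, omega = 11 rad/s
For a point mass: I = m*r^2
I = 10*6^2 = 10*36 = 360
L = I*omega = 360*11
L = 3960 kg*m^2/s

3960 kg*m^2/s


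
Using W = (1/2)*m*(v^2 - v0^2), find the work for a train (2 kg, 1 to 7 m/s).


Given: m = 2 kg, v0 = 1 m/s, v = 7 m/s
Using W = (1/2)*m*(v^2 - v0^2)
v^2 = 7^2 = 49
v0^2 = 1^2 = 1
v^2 - v0^2 = 49 - 1 = 48
W = (1/2)*2*48 = 48 J

48 J


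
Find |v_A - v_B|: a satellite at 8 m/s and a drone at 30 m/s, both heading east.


Given: v_A = 8 m/s east, v_B = 30 m/s east
Both move in the same direction; relative speed = |v_A - v_B|
|8 - 30| = |-22|
= 22 m/s

22 m/s


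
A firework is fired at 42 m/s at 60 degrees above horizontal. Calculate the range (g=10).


Given: v0 = 42 m/s, theta = 60 deg, g = 10 m/s^2
sin(2*60) = sin(120) = sqrt(3)/2
Using R = v0^2 * sin(2*theta) / g
R = 42^2 * (sqrt(3)/2) / 10
R = 1764 * sqrt(3) / 20
R = 441/5*sqrt(3) m

441/5*sqrt(3) m


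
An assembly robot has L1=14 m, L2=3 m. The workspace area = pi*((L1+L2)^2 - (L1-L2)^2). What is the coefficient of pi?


Given: L1 = 14, L2 = 3
(L1+L2)^2 = (17)^2 = 289
(L1-L2)^2 = (11)^2 = 121
Difference = 289 - 121 = 168
This equals 4*L1*L2 = 4*14*3 = 168
Workspace area = 168*pi

168


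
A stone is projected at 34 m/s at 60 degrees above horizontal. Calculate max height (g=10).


Given: v0 = 34 m/s, theta = 60 deg, g = 10 m/s^2
sin^2(60) = 3/4
Using H = v0^2 * sin^2(theta) / (2*g)
H = 34^2 * 3/4 / (2*10)
H = 1156 * 3/4 / 20
H = 867 / 20
H = 867/20 m

867/20 m


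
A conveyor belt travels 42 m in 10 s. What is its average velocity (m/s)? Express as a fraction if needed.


Given: distance d = 42 m, time t = 10 s
Using v = d / t
v = 42 / 10
v = 21/5 m/s

21/5 m/s


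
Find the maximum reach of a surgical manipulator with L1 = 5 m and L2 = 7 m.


Given: L1 = 5 m, L2 = 7 m
For a 2-link planar arm, max reach = L1 + L2 (fully extended)
Max reach = 5 + 7
Max reach = 12 m

12 m


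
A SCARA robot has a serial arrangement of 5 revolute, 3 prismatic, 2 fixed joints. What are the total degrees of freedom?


Given: serial robot with 5 revolute, 3 prismatic, 2 fixed joints
DOF contribution per joint type: revolute=1, prismatic=1, spherical=3, fixed=0
DOF = 5*1 + 3*1 + 2*0
DOF = 8

8


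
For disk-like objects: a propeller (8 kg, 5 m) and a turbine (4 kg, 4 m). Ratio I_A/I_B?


Given: M1=8 kg, R1=5 m, M2=4 kg, R2=4 m
For a disk: I = (1/2)*M*R^2, so I_A/I_B = (M1*R1^2)/(M2*R2^2)
M1*R1^2 = 8*25 = 200
M2*R2^2 = 4*16 = 64
I_A/I_B = 200/64 = 25/8

25/8
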